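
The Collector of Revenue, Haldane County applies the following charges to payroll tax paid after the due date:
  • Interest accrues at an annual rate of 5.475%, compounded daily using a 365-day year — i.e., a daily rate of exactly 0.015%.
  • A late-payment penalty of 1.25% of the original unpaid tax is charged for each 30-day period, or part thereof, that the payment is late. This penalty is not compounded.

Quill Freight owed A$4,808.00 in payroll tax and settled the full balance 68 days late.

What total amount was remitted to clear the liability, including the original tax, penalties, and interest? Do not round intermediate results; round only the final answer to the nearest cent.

A$5,037.59

Penalty periods: ⌈68/30⌉ = 3; penalty = 3 × 1.25% × A$4,808.00 = A$180.30
Interest: A$4,808.00 × ((1 + 0.00015)^68 − 1) = A$4,808.00 × 0.01025142… = A$49.2888…
Total = A$4,808.00 + A$180.3000 + A$49.2888… = A$5,037.59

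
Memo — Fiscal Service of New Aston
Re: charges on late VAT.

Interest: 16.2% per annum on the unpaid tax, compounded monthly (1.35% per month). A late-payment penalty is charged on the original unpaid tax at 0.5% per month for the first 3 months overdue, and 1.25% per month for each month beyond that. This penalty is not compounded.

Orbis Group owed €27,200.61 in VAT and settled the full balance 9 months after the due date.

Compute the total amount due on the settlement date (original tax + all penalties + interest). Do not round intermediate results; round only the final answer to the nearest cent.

Penalty, months 1–3: 3 × 0.5% × €27,200.61 = €408.01…
Penalty, months 4–9: 6 × 1.25% × €27,200.61 = €2,040.05…
Interest: €27,200.61 × ((1 + 0.0135)^9 − 1) = €27,200.61 × 0.1282719… = €3,489.0743…
Total = €27,200.61 + €2,448.0549 + €3,489.0743… = €33,137.74

€33,137.74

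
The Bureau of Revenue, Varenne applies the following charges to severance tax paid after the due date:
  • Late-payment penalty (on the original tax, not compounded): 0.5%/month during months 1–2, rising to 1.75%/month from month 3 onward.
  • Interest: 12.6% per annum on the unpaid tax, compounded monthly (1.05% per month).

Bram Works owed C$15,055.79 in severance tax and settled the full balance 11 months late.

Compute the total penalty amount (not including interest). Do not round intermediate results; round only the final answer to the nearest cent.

Penalty, months 1–2: 2 × 0.5% × C$15,055.79 = C$150.56…
Penalty, months 3–11: 9 × 1.75% × C$15,055.79 = C$2,371.29…
Total penalty = C$150.56… + C$2,371.29… = C$2,521.84

C$2,521.84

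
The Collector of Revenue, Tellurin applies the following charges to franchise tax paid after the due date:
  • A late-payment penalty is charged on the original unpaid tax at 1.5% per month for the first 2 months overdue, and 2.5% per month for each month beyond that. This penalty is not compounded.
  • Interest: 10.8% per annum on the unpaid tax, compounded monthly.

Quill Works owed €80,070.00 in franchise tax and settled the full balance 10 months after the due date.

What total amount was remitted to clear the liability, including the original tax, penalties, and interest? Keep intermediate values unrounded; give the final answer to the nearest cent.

Penalty, months 1–2: 2 × 1.5% × €80,070.00 = €2,402.10
Penalty, months 3–10: 8 × 2.5% × €80,070.00 = €16,014.00
Interest (10.8%/yr ÷ 12 = 0.9%/month): €80,070.00 × ((1 + 0.009)^10 − 1) = €7,505.2712…
Total = €80,070.00 + €18,416.1000 + €7,505.2712… = €105,991.37

€105,991.37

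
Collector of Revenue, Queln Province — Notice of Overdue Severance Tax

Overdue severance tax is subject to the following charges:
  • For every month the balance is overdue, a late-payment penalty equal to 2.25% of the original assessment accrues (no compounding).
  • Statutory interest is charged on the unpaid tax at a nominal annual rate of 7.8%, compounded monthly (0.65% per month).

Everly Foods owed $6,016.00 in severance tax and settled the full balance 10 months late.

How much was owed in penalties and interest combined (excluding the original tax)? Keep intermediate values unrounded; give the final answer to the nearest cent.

Late-payment penalty = 2.25% × $6,016.00 × 10 mo = $1,353.60
Interest: $6,016.00 × ((1 + 0.0065)^10 − 1) = $6,016.00 × 0.0669346… = $402.6785…
Penalties + interest = $1,353.6000 + $402.6785… = $1,756.28

$1,756.28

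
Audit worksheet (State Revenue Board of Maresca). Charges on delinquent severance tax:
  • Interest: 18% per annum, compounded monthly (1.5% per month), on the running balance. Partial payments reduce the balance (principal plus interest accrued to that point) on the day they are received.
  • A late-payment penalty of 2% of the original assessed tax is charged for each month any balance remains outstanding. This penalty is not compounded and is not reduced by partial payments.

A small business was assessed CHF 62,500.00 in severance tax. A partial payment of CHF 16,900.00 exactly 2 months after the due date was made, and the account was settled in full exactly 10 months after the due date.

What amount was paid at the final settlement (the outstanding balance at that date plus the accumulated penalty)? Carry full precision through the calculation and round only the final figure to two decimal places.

CHF 65,996.08

Balance at month 2: CHF 62,500.0000 × (1 + 0.015)^2 = CHF 64,389.0625
After CHF 16,900.00 payment: CHF 64,389.0625 − CHF 16,900.00 = CHF 47,489.0625
Balance at month 10: CHF 47,489.0625 × (1 + 0.015)^8 = CHF 53,496.0769…
Penalty: 10 × 2% × CHF 62,500.00 = CHF 12,500.00
Final settlement = outstanding balance + penalty = CHF 53,496.0769… + CHF 12,500.00 = CHF 65,996.08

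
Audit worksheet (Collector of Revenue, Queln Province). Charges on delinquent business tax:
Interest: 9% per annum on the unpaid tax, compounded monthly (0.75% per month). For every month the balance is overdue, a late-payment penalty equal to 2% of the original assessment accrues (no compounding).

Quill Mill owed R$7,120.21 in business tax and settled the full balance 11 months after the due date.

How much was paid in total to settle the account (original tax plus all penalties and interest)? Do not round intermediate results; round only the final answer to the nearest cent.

Late-payment penalty = 2% × R$7,120.21 × 11 mo = R$1,566.45…
Interest: R$7,120.21 × ((1 + 0.0075)^11 − 1) = R$7,120.21 × 0.0856644… = R$609.9486…
Total = R$7,120.21 + R$1,566.4462 + R$609.9486… = R$9,296.60

R$9,296.60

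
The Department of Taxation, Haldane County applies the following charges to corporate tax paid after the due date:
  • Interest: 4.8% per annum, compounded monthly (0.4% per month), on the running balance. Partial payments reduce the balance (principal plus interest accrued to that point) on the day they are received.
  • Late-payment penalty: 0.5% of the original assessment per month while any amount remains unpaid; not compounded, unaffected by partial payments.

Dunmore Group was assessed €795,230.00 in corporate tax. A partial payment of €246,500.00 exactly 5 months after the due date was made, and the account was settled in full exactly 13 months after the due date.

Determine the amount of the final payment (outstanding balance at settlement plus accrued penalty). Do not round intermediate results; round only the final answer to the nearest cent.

€634,779.74

Balance at month 5: €795,230.0000 × (1 + 0.004)^5 = €811,262.3468…
After €246,500.00 payment: €811,262.3468… − €246,500.00 = €564,762.3468…
Balance at month 13: €564,762.3468… × (1 + 0.004)^8 = €583,089.7897…
Penalty: 13 × 0.5% × €795,230.00 = €51,689.95
Final settlement = outstanding balance + penalty = €583,089.7897… + €51,689.95 = €634,779.74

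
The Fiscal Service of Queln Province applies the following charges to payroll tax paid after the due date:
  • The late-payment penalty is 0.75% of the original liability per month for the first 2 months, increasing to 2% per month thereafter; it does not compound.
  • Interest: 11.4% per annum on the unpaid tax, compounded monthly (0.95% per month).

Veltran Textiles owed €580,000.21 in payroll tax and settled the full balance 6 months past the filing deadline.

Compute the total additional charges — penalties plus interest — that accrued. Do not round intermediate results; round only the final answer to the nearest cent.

€88,955.22

Penalty, months 1–2: 2 × 0.75% × €580,000.21 = €8,700.00…
Penalty, months 3–6: 4 × 2% × €580,000.21 = €46,400.02…
Interest: €580,000.21 × ((1 + 0.0095)^6 − 1) = €580,000.21 × 0.0583710… = €33,855.2039…
Penalties + interest = €55,100.0200… + €33,855.2039… = €88,955.22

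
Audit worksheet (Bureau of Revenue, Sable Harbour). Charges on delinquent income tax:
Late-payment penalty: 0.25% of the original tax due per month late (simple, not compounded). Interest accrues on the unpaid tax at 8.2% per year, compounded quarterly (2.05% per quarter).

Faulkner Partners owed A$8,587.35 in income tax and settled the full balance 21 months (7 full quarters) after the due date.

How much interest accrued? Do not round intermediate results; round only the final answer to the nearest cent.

A$1,310.71

Interest: A$8,587.35 × ((1 + 0.0205)^7 − 1) = A$8,587.35 × 0.1526330… = A$1,310.7133…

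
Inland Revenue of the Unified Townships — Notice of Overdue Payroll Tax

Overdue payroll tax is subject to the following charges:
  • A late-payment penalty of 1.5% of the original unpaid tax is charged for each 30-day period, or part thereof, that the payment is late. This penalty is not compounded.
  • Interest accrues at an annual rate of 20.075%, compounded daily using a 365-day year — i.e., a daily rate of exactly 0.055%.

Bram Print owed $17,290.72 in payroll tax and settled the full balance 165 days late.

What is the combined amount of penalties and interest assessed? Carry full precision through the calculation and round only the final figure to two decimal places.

Penalty periods: ⌈165/30⌉ = 6; penalty = 6 × 1.5% × $17,290.72 = $1,556.16…
Interest: $17,290.72 × ((1 + 0.00055)^165 − 1) = $17,290.72 × 0.09496791… = $1,642.0635…
Penalties + interest = $1,556.1648 + $1,642.0635… = $3,198.23

$3,198.23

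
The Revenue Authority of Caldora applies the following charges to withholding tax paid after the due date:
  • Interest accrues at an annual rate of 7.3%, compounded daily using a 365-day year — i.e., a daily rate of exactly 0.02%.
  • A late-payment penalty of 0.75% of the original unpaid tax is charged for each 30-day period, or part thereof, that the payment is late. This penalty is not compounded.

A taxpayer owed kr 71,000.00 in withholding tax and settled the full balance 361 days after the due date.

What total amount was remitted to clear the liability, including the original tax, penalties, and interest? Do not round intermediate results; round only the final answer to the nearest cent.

Penalty periods: ⌈361/30⌉ = 13; penalty = 13 × 0.75% × kr 71,000.00 = kr 6,922.50
Interest: kr 71,000.00 × ((1 + 0.0002)^361 − 1) = kr 71,000.00 × 0.07486254… = kr 5,315.2401…
Total = kr 71,000.00 + kr 6,922.5000 + kr 5,315.2401… = kr 83,237.74

kr 83,237.74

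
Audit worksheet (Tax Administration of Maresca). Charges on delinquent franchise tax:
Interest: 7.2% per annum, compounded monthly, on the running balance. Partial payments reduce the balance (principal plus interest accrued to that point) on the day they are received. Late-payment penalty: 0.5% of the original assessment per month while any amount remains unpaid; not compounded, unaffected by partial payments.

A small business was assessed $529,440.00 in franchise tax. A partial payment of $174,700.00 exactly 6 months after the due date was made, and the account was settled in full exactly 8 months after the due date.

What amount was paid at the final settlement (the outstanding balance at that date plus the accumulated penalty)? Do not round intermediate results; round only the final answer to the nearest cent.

Monthly rate = 7.2% ÷ 12 = 0.6%
Balance at month 6: $529,440.0000 × (1 + 0.006)^6 = $548,788.0351…
After $174,700.00 payment: $548,788.0351… − $174,700.00 = $374,088.0351…
Balance at month 8: $374,088.0351… × (1 + 0.006)^2 = $378,590.5587…
Penalty: 8 × 0.5% × $529,440.00 = $21,177.60
Final settlement = outstanding balance + penalty = $378,590.5587… + $21,177.60 = $399,768.16

$399,768.16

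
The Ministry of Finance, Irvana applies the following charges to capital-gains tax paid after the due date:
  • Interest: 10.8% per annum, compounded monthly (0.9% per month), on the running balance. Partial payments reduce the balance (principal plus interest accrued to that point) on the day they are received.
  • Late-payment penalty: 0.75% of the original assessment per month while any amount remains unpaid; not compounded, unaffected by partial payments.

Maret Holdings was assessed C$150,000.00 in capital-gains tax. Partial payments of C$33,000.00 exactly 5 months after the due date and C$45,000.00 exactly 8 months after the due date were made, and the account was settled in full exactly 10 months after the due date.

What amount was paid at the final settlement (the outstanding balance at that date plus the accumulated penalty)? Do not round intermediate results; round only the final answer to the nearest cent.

Balance at month 5: C$150,000.0000 × (1 + 0.009)^5 = C$156,872.5984…
After C$33,000.00 payment: C$156,872.5984… − C$33,000.00 = C$123,872.5984…
Balance at month 8: C$123,872.5984… × (1 + 0.009)^3 = C$127,247.3499…
After C$45,000.00 payment: C$127,247.3499… − C$45,000.00 = C$82,247.3499…
Balance at month 10: C$82,247.3499… × (1 + 0.009)^2 = C$83,734.4643…
Penalty: 10 × 0.75% × C$150,000.00 = C$11,250.00
Final settlement = outstanding balance + penalty = C$83,734.4643… + C$11,250.00 = C$94,984.46

C$94,984.46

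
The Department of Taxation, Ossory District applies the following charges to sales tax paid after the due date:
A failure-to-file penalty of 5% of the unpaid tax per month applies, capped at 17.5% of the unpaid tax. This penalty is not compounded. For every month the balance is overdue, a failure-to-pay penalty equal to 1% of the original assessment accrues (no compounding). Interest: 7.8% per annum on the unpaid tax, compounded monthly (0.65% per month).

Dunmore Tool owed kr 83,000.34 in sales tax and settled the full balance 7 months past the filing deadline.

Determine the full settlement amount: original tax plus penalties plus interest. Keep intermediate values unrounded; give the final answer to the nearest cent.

Failure-to-file: 7 × 5% × kr 83,000.34 = kr 29,050.12…, capped at 17.5% × kr 83,000.34 = kr 14,525.06…
Failure-to-pay penalty: 7 × 1% × kr 83,000.34 = kr 5,810.02…
Interest: kr 83,000.34 × ((1 + 0.0065)^7 − 1) = kr 83,000.34 × 0.0463969… = kr 3,850.9605…
Total = kr 83,000.34 + kr 20,335.0833 + kr 3,850.9605… = kr 107,186.38

kr 107,186.38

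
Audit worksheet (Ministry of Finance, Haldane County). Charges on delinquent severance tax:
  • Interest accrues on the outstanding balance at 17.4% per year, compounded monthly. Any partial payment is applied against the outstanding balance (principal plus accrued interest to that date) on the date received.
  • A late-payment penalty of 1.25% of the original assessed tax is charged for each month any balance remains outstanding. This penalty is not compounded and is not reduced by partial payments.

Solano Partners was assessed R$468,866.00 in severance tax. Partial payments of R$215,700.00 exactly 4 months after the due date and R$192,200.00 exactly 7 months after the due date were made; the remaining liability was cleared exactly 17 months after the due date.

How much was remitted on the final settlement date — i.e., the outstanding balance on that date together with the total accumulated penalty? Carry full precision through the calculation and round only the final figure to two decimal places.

R$216,454.01

Monthly rate = 17.4% ÷ 12 = 1.45%
Balance at month 4: R$468,866.0000 × (1 + 0.0145)^4 = R$496,657.4408…
After R$215,700.00 payment: R$496,657.4408… − R$215,700.00 = R$280,957.4408…
Balance at month 7: R$280,957.4408… × (1 + 0.0145)^3 = R$293,357.1599…
After R$192,200.00 payment: R$293,357.1599… − R$192,200.00 = R$101,157.1599…
Balance at month 17: R$101,157.1599… × (1 + 0.0145)^10 = R$116,819.9837…
Penalty: 17 × 1.25% × R$468,866.00 = R$99,634.03…
Final settlement = outstanding balance + penalty = R$116,819.9837… + R$99,634.03… = R$216,454.01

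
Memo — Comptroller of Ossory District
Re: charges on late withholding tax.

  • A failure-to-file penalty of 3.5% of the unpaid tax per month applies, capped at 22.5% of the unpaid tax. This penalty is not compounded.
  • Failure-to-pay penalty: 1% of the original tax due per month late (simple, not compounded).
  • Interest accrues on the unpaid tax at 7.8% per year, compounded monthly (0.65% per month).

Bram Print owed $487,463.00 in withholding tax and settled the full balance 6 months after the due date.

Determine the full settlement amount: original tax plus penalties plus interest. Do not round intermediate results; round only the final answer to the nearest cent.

Failure-to-file: 6 × 3.5% × $487,463.00 = $102,367.23 (under the 22.5% cap)
Failure-to-pay penalty = 1% × $487,463.00 × 6 mo = $29,247.78
Interest: $487,463.00 × ((1 + 0.0065)^6 − 1) = $487,463.00 × 0.0396393… = $19,322.6772…
Total = $487,463.00 + $131,615.0100 + $19,322.6772… = $638,400.69

$638,400.69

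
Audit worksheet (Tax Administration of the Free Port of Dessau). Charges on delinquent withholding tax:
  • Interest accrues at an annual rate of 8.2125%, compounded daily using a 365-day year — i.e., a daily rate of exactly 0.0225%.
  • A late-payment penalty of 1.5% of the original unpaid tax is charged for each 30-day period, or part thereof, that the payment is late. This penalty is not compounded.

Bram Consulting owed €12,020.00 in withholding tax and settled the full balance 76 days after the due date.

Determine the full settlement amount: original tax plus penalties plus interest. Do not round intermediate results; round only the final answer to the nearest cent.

Penalty periods: ⌈76/30⌉ = 3; penalty = 3 × 1.5% × €12,020.00 = €540.90
Interest: €12,020.00 × ((1 + 0.000225)^76 − 1) = €12,020.00 × 0.01724509… = €207.2859…
Total = €12,020.00 + €540.9000 + €207.2859… = €12,768.19

€12,768.19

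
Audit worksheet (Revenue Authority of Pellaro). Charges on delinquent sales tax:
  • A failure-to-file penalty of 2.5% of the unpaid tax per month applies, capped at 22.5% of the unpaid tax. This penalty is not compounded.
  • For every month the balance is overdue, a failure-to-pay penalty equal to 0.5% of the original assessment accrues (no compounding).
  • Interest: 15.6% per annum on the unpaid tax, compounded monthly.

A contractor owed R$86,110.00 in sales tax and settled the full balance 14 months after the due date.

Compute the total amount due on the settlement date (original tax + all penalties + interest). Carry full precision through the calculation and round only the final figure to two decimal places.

R$128,580.15

Failure-to-file: 14 × 2.5% × R$86,110.00 = R$30,138.50, capped at 22.5% × R$86,110.00 = R$19,374.75
Failure-to-pay penalty = 0.5% × R$86,110.00 × 14 mo = R$6,027.70
Interest (15.6%/yr ÷ 12 = 1.3%/month): R$86,110.00 × ((1 + 0.013)^14 − 1) = R$17,067.6957…
Total = R$86,110.00 + R$25,402.4500 + R$17,067.6957… = R$128,580.15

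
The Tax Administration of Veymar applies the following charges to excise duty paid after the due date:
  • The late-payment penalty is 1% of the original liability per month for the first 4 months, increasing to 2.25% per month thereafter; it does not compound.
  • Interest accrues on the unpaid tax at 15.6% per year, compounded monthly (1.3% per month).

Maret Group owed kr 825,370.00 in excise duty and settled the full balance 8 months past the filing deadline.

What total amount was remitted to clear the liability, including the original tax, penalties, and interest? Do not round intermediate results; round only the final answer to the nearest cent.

Penalty, months 1–4: 4 × 1% × kr 825,370.00 = kr 33,014.80
Penalty, months 5–8: 4 × 2.25% × kr 825,370.00 = kr 74,283.30
Interest: kr 825,370.00 × ((1 + 0.013)^8 − 1) = kr 825,370.00 × 0.1088571… = kr 89,847.3452…
Total = kr 825,370.00 + kr 107,298.1000 + kr 89,847.3452… = kr 1,022,515.45

kr 1,022,515.45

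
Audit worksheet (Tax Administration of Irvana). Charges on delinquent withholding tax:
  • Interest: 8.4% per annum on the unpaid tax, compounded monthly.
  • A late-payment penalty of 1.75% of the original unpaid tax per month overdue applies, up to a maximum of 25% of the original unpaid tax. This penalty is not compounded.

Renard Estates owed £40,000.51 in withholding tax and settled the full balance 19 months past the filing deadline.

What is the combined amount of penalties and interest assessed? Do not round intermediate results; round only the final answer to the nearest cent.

Penalty (uncapped): 19 × 1.75% × £40,000.51 = £13,300.17…; cap = 25% × £40,000.51 = £10,000.13… → penalty = £10,000.13…
Interest (8.4%/yr ÷ 12 = 0.7%/month): £40,000.51 × ((1 + 0.007)^19 − 1) = £5,668.9072…
Penalties + interest = £10,000.1275 + £5,668.9072… = £15,669.03

£15,669.03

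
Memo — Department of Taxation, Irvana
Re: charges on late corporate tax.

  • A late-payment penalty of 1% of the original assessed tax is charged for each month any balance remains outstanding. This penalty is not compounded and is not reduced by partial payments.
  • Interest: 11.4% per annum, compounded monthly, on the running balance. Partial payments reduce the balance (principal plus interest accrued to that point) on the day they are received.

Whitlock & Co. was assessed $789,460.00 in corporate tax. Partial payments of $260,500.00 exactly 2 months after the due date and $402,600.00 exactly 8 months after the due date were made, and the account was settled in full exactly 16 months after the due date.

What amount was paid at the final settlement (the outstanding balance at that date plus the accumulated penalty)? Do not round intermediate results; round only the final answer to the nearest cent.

Monthly rate = 11.4% ÷ 12 = 0.95%
Balance at month 2: $789,460.0000 × (1 + 0.0095)^2 = $804,530.9888…
After $260,500.00 payment: $804,530.9888… − $260,500.00 = $544,030.9888…
Balance at month 8: $544,030.9888… × (1 + 0.0095)^6 = $575,786.6326…
After $402,600.00 payment: $575,786.6326… − $402,600.00 = $173,186.6326…
Balance at month 16: $173,186.6326… × (1 + 0.0095)^8 = $186,794.8740…
Penalty: 16 × 1% × $789,460.00 = $126,313.60
Final settlement = outstanding balance + penalty = $186,794.8740… + $126,313.60 = $313,108.47

$313,108.47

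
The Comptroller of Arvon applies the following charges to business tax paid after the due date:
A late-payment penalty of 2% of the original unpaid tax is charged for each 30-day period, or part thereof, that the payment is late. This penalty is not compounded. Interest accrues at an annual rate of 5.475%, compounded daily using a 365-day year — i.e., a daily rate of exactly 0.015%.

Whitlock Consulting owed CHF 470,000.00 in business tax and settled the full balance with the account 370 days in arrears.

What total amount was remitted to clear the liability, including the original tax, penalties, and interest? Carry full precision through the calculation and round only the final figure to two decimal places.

Penalty periods: ⌈370/30⌉ = 13; penalty = 13 × 2% × CHF 470,000.00 = CHF 122,200.00
Interest: CHF 470,000.00 × ((1 + 0.00015)^370 − 1) = CHF 470,000.00 × 0.05706462… = CHF 26,820.3702…
Total = CHF 470,000.00 + CHF 122,200.0000 + CHF 26,820.3702… = CHF 619,020.37

CHF 619,020.37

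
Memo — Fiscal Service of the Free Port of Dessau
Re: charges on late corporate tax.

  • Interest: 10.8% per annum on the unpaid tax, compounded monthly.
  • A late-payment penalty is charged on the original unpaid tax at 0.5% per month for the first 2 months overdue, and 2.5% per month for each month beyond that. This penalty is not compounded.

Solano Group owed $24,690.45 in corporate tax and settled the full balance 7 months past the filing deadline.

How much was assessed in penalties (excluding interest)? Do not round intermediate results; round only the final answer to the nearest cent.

Penalty, months 1–2: 2 × 0.5% × $24,690.45 = $246.90…
Penalty, months 3–7: 5 × 2.5% × $24,690.45 = $3,086.31…
Total penalty = $246.90… + $3,086.31… = $3,333.21

$3,333.21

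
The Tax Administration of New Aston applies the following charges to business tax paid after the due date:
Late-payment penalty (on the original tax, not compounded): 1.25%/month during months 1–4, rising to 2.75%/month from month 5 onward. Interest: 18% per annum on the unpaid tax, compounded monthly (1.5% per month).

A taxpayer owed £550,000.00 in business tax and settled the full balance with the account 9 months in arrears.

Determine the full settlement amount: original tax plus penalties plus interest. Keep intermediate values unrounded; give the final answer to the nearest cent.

Penalty, months 1–4: 4 × 1.25% × £550,000.00 = £27,500.00
Penalty, months 5–9: 5 × 2.75% × £550,000.00 = £75,625.00
Interest: £550,000.00 × ((1 + 0.015)^9 − 1) = £550,000.00 × 0.1433900… = £78,864.4865…
Total = £550,000.00 + £103,125.0000 + £78,864.4865… = £731,989.49

£731,989.49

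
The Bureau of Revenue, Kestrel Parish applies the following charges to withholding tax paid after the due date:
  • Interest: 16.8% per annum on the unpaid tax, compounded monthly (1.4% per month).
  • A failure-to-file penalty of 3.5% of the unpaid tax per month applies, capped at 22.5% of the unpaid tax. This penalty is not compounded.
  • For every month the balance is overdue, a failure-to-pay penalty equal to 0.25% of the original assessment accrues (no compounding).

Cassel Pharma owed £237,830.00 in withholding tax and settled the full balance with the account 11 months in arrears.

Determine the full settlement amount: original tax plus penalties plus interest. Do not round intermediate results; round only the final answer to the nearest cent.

£337,182.46

Failure-to-file: 11 × 3.5% × £237,830.00 = £91,564.55, capped at 22.5% × £237,830.00 = £53,511.75
Failure-to-pay penalty: 11 × 0.25% × £237,830.00 = £6,540.33…
Interest: £237,830.00 × ((1 + 0.014)^11 − 1) = £237,830.00 × 0.1652457… = £39,300.3823…
Total = £237,830.00 + £60,052.0750 + £39,300.3823… = £337,182.46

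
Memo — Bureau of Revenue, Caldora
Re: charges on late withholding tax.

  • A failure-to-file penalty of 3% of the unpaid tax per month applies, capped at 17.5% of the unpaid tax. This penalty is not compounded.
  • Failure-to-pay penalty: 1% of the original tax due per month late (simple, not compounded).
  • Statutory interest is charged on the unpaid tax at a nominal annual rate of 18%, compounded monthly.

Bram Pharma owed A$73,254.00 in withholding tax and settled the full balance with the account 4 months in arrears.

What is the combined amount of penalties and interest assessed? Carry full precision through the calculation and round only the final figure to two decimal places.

Failure-to-file: 4 × 3% × A$73,254.00 = A$8,790.48 (under the 17.5% cap)
Failure-to-pay penalty: 4 × 1% × A$73,254.00 = A$2,930.16
Interest (18%/yr ÷ 12 = 1.5%/month): A$73,254.00 × ((1 + 0.015)^4 − 1) = A$4,495.1255…
Penalties + interest = A$11,720.6400 + A$4,495.1255… = A$16,215.77

A$16,215.77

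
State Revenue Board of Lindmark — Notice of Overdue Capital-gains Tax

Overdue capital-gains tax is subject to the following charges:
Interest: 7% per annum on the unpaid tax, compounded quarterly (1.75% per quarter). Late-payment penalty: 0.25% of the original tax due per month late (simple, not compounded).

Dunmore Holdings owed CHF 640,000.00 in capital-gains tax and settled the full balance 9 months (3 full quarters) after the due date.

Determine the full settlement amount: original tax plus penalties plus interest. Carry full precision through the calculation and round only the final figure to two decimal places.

CHF 688,591.43

Late-payment penalty: 9 × 0.25% × CHF 640,000.00 = CHF 14,400.00
Interest: CHF 640,000.00 × ((1 + 0.0175)^3 − 1) = CHF 640,000.00 × 0.0534241… = CHF 34,191.4300
Total = CHF 640,000.00 + CHF 14,400.0000 + CHF 34,191.4300 = CHF 688,591.43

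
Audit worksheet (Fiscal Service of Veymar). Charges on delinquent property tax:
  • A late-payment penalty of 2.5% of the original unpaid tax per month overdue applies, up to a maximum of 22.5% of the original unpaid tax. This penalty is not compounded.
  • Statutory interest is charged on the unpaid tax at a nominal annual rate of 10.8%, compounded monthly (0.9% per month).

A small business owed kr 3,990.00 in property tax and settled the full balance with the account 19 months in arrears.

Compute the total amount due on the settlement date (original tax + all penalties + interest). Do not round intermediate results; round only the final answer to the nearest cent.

kr 5,628.23

Penalty (uncapped): 19 × 2.5% × kr 3,990.00 = kr 1,895.25; cap = 22.5% × kr 3,990.00 = kr 897.75 → penalty = kr 897.75
Interest: kr 3,990.00 × ((1 + 0.009)^19 − 1) = kr 3,990.00 × 0.1855835… = kr 740.4783…
Total = kr 3,990.00 + kr 897.7500 + kr 740.4783… = kr 5,628.23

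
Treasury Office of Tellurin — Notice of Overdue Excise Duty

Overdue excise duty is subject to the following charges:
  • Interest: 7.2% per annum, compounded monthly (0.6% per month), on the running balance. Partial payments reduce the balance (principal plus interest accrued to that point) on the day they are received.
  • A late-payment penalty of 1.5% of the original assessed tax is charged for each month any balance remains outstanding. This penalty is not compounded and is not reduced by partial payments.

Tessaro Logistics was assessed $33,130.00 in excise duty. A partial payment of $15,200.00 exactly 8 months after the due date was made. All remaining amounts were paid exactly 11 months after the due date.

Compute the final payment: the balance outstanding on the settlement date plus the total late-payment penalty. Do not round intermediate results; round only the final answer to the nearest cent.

Balance at month 8: $33,130.0000 × (1 + 0.006)^8 = $34,754.0388…
After $15,200.00 payment: $34,754.0388… − $15,200.00 = $19,554.0388…
Balance at month 11: $19,554.0388… × (1 + 0.006)^3 = $19,908.1276…
Penalty: 11 × 1.5% × $33,130.00 = $5,466.45
Final settlement = outstanding balance + penalty = $19,908.1276… + $5,466.45 = $25,374.58

$25,374.58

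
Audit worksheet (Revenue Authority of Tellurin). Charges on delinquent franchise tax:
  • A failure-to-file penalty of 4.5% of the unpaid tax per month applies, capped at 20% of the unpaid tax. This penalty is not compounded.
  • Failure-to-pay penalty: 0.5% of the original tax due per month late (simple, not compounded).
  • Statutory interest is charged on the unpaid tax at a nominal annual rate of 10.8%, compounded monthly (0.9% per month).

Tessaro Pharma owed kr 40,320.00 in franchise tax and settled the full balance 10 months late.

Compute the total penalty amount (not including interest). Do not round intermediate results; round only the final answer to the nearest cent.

kr 10,080.00

Failure-to-file: 10 × 4.5% × kr 40,320.00 = kr 18,144.00, capped at 20% × kr 40,320.00 = kr 8,064.00
Failure-to-pay penalty: 10 × 0.5% × kr 40,320.00 = kr 2,016.00
Total penalty = kr 8,064.00 + kr 2,016.00 = kr 10,080.00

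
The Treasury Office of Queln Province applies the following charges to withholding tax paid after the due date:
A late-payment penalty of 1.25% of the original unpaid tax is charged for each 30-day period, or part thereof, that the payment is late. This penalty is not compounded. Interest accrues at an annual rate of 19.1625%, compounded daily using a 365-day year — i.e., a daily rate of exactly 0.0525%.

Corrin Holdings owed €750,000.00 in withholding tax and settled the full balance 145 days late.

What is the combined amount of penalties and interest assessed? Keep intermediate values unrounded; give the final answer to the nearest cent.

€106,181.92

Penalty periods: ⌈145/30⌉ = 5; penalty = 5 × 1.25% × €750,000.00 = €46,875.00
Interest: €750,000.00 × ((1 + 0.000525)^145 − 1) = €750,000.00 × 0.07907590… = €59,306.9229…
Penalties + interest = €46,875.0000 + €59,306.9229… = €106,181.92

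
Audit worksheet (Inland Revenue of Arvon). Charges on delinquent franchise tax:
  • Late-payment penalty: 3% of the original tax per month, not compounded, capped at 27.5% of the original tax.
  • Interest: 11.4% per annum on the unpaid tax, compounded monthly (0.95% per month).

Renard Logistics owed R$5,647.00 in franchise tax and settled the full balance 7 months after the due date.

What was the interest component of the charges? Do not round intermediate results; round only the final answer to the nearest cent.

Interest: R$5,647.00 × ((1 + 0.0095)^7 − 1) = R$5,647.00 × 0.0684255… = R$386.3991…

R$386.40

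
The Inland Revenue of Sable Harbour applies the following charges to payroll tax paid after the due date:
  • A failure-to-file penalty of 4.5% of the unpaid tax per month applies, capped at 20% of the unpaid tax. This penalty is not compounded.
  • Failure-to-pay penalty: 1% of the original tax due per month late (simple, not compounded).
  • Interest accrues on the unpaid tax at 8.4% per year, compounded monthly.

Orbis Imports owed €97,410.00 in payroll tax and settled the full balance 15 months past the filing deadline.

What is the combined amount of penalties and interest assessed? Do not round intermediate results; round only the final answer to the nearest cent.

Failure-to-file: 15 × 4.5% × €97,410.00 = €65,751.75, capped at 20% × €97,410.00 = €19,482.00
Failure-to-pay penalty: 15 × 1% × €97,410.00 = €14,611.50
Interest (8.4%/yr ÷ 12 = 0.7%/month): €97,410.00 × ((1 + 0.007)^15 − 1) = €10,744.7510…
Penalties + interest = €34,093.5000 + €10,744.7510… = €44,838.25

€44,838.25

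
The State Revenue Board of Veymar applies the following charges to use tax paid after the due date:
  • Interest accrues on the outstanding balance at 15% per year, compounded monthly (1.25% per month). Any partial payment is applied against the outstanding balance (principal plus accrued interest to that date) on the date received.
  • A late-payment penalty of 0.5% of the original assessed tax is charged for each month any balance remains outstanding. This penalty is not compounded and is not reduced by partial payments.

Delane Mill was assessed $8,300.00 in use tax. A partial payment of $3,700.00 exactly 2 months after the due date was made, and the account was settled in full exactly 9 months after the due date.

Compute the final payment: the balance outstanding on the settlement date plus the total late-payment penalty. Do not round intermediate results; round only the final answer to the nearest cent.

$5,619.18

Balance at month 2: $8,300.0000 × (1 + 0.0125)^2 = $8,508.7969…
After $3,700.00 payment: $8,508.7969… − $3,700.00 = $4,808.7969…
Balance at month 9: $4,808.7969… × (1 + 0.0125)^7 = $5,245.6783…
Penalty: 9 × 0.5% × $8,300.00 = $373.50
Final settlement = outstanding balance + penalty = $5,245.6783… + $373.50 = $5,619.18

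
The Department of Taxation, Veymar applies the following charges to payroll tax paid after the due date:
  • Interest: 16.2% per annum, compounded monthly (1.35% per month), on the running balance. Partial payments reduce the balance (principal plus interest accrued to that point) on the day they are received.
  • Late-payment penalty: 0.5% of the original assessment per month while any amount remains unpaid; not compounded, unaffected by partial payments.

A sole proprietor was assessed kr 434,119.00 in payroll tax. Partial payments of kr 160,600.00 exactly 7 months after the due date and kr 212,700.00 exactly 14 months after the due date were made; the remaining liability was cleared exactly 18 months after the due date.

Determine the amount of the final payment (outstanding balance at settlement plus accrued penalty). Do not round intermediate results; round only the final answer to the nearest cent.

Balance at month 7: kr 434,119.0000 × (1 + 0.0135)^7 = kr 476,842.6196…
After kr 160,600.00 payment: kr 476,842.6196… − kr 160,600.00 = kr 316,242.6196…
Balance at month 14: kr 316,242.6196… × (1 + 0.0135)^7 = kr 347,365.4900…
After kr 212,700.00 payment: kr 347,365.4900… − kr 212,700.00 = kr 134,665.4900…
Balance at month 18: kr 134,665.4900… × (1 + 0.0135)^4 = kr 142,086.0129…
Penalty: 18 × 0.5% × kr 434,119.00 = kr 39,070.71
Final settlement = outstanding balance + penalty = kr 142,086.0129… + kr 39,070.71 = kr 181,156.72

kr 181,156.72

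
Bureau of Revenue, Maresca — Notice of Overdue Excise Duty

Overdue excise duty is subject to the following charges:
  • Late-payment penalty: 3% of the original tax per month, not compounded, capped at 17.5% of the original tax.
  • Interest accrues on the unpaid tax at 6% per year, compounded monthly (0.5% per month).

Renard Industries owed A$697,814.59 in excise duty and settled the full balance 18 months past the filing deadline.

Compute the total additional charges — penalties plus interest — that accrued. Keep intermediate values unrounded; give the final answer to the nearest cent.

Penalty (uncapped): 18 × 3% × A$697,814.59 = A$376,819.88…; cap = 17.5% × A$697,814.59 = A$122,117.55… → penalty = A$122,117.55…
Interest: A$697,814.59 × ((1 + 0.005)^18 − 1) = A$697,814.59 × 0.0939289… = A$65,544.9845…
Penalties + interest = A$122,117.5533… + A$65,544.9845… = A$187,662.54

A$187,662.54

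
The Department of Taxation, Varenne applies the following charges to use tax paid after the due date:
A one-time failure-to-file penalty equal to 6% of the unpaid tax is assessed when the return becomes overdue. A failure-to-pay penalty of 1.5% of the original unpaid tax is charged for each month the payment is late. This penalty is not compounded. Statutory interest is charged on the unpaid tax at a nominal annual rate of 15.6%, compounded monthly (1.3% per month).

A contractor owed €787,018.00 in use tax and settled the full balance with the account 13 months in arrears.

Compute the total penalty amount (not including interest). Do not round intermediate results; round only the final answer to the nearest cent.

€200,689.59

Failure-to-file penalty: 6% × €787,018.00 = €47,221.08
Failure-to-pay penalty: 13 × 1.5% × €787,018.00 = €153,468.51
Total penalty = €47,221.08 + €153,468.51 = €200,689.59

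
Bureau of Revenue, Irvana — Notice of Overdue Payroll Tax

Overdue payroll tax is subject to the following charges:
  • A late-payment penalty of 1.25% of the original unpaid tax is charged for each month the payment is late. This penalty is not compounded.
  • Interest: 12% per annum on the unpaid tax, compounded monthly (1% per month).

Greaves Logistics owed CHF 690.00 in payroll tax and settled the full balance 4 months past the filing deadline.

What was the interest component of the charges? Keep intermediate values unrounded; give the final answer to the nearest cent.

CHF 28.02

Interest: CHF 690.00 × ((1 + 0.01)^4 − 1) = CHF 690.00 × 0.0406040… = CHF 28.0168…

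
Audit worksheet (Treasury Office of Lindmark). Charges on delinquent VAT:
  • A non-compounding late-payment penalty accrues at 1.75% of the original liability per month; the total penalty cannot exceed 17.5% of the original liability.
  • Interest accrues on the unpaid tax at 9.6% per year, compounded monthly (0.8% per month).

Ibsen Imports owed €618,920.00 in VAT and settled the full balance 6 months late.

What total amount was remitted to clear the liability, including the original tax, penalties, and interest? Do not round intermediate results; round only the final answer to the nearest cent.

Penalty: 6 × 1.75% × €618,920.00 = €64,986.60 (below the 17.5% cap of €108,311.00)
Interest: €618,920.00 × ((1 + 0.008)^6 − 1) = €618,920.00 × 0.0489703… = €30,308.6991…
Total = €618,920.00 + €64,986.6000 + €30,308.6991… = €714,215.30

€714,215.30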